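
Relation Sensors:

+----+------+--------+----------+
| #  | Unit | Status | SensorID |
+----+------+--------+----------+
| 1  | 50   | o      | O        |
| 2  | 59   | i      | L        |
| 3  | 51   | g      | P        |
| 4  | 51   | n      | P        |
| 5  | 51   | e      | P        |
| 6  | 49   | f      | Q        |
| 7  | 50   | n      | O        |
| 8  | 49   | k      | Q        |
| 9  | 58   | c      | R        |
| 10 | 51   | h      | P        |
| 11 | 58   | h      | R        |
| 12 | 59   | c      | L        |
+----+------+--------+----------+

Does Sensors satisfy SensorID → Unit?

Yes

SensorID=O: rows 1, 7 → Unit = 50, 50 ✓
SensorID=L: rows 2, 12 → Unit = 59, 59 ✓
SensorID=P: rows 3, 4, 5, 10 → Unit = 51, 51, 51, 51 ✓
SensorID=Q: rows 6, 8 → Unit = 49, 49 ✓
SensorID=R: rows 9, 11 → Unit = 58, 58 ✓
Every SensorID value is associated with a single Unit value, so SensorID → Unit holds.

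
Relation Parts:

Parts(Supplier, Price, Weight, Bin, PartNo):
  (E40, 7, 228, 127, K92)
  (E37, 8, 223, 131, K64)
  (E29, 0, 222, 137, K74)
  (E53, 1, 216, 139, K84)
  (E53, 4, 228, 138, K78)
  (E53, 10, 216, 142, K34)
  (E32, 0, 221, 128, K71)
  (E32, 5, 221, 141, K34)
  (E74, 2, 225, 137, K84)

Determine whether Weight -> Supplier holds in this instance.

Weight=228: 2 rows → Supplier takes values {E40, E53} — violation
Weight=223: 1 row → Supplier = E37 ✓
Weight=222: 1 row → Supplier = E29 ✓
Weight=216: 2 rows → Supplier = E53, E53 ✓
Weight=221: 2 rows → Supplier = E32, E32 ✓
Weight=225: 1 row → Supplier = E74 ✓
Two rows agree on Weight but differ on Supplier, so Weight -> Supplier does not hold.

No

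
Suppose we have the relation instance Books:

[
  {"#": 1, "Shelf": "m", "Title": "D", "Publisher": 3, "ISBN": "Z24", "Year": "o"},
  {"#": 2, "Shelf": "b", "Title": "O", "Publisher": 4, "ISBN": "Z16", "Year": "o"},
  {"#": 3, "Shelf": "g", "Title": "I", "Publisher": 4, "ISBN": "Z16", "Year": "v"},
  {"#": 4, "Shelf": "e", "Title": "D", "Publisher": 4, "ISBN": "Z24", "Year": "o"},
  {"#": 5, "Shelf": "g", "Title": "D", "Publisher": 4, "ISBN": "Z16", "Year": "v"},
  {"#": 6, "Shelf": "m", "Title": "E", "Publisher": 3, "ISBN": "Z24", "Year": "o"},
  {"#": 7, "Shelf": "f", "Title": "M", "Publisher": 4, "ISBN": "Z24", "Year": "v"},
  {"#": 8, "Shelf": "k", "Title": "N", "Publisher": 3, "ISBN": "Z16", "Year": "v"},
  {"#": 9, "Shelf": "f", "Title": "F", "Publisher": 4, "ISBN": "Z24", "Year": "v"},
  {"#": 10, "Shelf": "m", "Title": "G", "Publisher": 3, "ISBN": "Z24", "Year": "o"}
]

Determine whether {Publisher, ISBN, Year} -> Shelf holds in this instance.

Yes

(Publisher=3, ISBN=Z24, Year=o): rows 1, 6, 10 → Shelf = m, m, m ✓
(Publisher=4, ISBN=Z16, Year=o): row 2 → Shelf = b ✓
(Publisher=4, ISBN=Z16, Year=v): rows 3, 5 → Shelf = g, g ✓
(Publisher=4, ISBN=Z24, Year=o): row 4 → Shelf = e ✓
(Publisher=4, ISBN=Z24, Year=v): rows 7, 9 → Shelf = f, f ✓
(Publisher=3, ISBN=Z16, Year=v): row 8 → Shelf = k ✓
Every {Publisher, ISBN, Year} value is associated with a single Shelf value, so {Publisher, ISBN, Year} -> Shelf holds.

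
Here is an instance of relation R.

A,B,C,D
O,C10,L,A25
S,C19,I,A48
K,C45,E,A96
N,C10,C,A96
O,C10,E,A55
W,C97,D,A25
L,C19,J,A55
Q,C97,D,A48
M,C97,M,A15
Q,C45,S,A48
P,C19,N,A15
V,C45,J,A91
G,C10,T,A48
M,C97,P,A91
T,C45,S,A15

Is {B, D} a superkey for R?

Yes

All 15 rows have distinct {B, D} values, so {B, D} → (all attributes) holds and {B, D} is a superkey.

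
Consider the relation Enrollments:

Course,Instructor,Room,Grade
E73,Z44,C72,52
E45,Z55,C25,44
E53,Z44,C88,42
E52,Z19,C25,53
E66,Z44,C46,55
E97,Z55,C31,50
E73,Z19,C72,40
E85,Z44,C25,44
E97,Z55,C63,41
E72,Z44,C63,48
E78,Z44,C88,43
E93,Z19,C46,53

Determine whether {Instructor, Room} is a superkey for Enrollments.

No

Two distinct rows share (Instructor=Z44, Room=C88), so {Instructor, Room} does not determine every attribute — not a superkey.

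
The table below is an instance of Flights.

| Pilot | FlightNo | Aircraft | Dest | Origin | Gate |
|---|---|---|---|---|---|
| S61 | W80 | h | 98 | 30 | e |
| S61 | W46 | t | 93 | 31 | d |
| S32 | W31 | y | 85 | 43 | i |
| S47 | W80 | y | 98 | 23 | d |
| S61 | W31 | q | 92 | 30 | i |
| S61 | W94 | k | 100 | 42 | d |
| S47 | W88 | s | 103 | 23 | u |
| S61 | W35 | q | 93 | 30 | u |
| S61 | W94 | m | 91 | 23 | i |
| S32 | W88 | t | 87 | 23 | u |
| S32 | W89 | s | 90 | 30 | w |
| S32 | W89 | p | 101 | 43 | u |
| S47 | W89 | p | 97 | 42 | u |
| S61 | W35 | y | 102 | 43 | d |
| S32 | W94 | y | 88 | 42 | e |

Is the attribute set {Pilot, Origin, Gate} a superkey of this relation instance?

Yes

All 15 rows have distinct {Pilot, Origin, Gate} values, so {Pilot, Origin, Gate} → (all attributes) holds and {Pilot, Origin, Gate} is a superkey.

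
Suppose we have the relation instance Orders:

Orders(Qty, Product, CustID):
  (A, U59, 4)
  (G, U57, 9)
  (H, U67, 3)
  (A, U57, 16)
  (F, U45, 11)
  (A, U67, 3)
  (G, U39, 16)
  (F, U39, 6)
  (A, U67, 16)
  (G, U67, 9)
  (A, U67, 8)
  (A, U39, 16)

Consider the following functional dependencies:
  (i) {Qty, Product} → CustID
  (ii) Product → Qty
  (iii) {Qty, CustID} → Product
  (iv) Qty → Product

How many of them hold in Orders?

(i) {Qty, Product} → CustID: (Qty=A, Product=U67): 3 rows → CustID takes values {3, 16, 8} — violation — fails.
(ii) Product → Qty: Product=U57: 2 rows → Qty takes values {G, A} — violation; Product=U67: 5 rows → Qty takes values {H, A, G} — violation; Product=U39: 3 rows → Qty takes values {G, F, A} — violation — fails.
(iii) {Qty, CustID} → Product: (Qty=G, CustID=9): 2 rows → Product takes values {U57, U67} — violation; (Qty=A, CustID=16): 3 rows → Product takes values {U57, U67, U39} — violation — fails.
(iv) Qty → Product: Qty=A: 6 rows → Product takes values {U59, U57, U67, U39} — violation; Qty=G: 3 rows → Product takes values {U57, U39, U67} — violation; Qty=F: 2 rows → Product takes values {U45, U39} — violation — fails.
None of the 4 dependencies hold.

0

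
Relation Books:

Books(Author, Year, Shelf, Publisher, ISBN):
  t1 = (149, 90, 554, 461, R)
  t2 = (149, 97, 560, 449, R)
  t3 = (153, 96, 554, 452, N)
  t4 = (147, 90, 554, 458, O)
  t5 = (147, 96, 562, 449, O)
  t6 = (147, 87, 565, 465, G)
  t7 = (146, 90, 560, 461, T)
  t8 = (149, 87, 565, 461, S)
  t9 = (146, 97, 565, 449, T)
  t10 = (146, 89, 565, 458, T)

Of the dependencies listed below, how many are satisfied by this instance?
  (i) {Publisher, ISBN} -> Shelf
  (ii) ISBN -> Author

2

(i) {Publisher, ISBN} -> Shelf: every LHS value maps to a single RHS value — holds.
(ii) ISBN -> Author: every LHS value maps to a single RHS value — holds.
2 of the 2 dependencies hold.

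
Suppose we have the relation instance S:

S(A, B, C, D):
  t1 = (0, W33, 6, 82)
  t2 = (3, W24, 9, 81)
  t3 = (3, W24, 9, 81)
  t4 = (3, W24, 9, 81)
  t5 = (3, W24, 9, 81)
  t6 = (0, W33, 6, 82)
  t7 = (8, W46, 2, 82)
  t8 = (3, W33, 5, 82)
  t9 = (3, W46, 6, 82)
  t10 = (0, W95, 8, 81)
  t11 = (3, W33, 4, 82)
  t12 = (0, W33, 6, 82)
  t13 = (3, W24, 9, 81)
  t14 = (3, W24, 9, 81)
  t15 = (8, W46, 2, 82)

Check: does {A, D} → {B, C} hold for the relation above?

(A=0, D=82): rows 1, 6, 12 → {B,C} = (W33, 6), (W33, 6), (W33, 6) ✓
(A=3, D=81): rows 2, 3, 4, 5, 13, 14 → {B,C} = (W24, 9), (W24, 9), (W24, 9), (W24, 9), (W24, 9), (W24, 9) ✓
(A=8, D=82): rows 7, 15 → {B,C} = (W46, 2), (W46, 2) ✓
(A=3, D=82): rows 8, 9, 11 → {B,C} takes values {(W33, 5), (W46, 6), (W33, 4)} — violation
(A=0, D=81): row 10 → {B,C} = (W95, 8) ✓
Two rows agree on {A, D} but differ on {B, C}, so {A, D} → {B, C} does not hold.

No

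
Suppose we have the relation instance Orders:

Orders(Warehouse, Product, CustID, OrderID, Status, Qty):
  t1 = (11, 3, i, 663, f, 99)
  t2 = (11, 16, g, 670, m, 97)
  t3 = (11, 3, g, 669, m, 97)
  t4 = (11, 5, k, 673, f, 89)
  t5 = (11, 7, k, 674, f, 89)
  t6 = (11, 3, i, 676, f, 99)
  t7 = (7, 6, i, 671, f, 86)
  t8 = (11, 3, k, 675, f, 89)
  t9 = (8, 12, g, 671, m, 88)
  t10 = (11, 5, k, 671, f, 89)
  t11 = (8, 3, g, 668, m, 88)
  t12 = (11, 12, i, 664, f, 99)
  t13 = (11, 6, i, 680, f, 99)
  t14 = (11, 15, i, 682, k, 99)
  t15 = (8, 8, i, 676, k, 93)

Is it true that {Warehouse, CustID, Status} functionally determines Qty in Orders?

Yes

(Warehouse=11, CustID=i, Status=f): rows 1, 6, 12, 13 → Qty = 99, 99, 99, 99 ✓
(Warehouse=11, CustID=g, Status=m): rows 2, 3 → Qty = 97, 97 ✓
(Warehouse=11, CustID=k, Status=f): rows 4, 5, 8, 10 → Qty = 89, 89, 89, 89 ✓
(Warehouse=7, CustID=i, Status=f): row 7 → Qty = 86 ✓
(Warehouse=8, CustID=g, Status=m): rows 9, 11 → Qty = 88, 88 ✓
(Warehouse=11, CustID=i, Status=k): row 14 → Qty = 99 ✓
(Warehouse=8, CustID=i, Status=k): row 15 → Qty = 93 ✓
Every {Warehouse, CustID, Status} value is associated with a single Qty value, so {Warehouse, CustID, Status} → Qty holds.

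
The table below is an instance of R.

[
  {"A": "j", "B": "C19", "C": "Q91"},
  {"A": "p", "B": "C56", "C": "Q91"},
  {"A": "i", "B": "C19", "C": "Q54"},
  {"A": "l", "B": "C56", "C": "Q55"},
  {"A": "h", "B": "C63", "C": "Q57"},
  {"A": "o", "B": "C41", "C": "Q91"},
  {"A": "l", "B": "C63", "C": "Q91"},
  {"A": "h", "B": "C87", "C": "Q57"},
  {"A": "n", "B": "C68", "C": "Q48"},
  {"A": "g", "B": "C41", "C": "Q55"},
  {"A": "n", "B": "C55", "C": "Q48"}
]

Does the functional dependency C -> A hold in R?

No

C=Q91: 4 rows → A takes values {j, p, o, l} — violation
C=Q54: 1 row → A = i ✓
C=Q55: 2 rows → A takes values {l, g} — violation
C=Q57: 2 rows → A = h, h ✓
C=Q48: 2 rows → A = n, n ✓
Two rows agree on C but differ on A, so C -> A does not hold.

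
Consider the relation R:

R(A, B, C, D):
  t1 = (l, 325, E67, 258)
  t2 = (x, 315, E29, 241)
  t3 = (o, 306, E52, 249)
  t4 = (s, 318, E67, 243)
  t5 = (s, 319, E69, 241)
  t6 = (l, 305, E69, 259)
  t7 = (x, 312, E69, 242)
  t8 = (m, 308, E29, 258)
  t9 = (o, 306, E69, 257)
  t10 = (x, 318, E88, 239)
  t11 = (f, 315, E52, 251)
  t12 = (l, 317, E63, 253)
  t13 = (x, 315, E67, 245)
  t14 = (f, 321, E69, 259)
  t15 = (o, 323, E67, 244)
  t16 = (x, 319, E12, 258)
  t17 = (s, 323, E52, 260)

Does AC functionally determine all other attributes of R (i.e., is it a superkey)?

All 17 rows have distinct AC values, so AC → (all attributes) holds and AC is a superkey.

Yes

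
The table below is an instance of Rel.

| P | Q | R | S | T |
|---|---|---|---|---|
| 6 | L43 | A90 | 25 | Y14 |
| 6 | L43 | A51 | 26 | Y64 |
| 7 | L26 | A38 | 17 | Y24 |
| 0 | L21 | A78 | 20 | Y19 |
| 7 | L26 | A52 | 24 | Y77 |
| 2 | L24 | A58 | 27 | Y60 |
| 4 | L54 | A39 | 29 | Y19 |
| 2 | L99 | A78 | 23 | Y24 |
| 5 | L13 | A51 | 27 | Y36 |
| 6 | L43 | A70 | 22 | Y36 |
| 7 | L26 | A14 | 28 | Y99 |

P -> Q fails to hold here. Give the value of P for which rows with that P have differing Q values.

P=6: 3 rows → Q = L43, L43, L43 ✓
P=7: 3 rows → Q = L26, L26, L26 ✓
P=0: 1 row → Q = L21 ✓
P=2: 2 rows → Q takes values {L24, L99} — violation
P=4: 1 row → Q = L54 ✓
P=5: 1 row → Q = L13 ✓
The only P value with inconsistent Q is P=2.

2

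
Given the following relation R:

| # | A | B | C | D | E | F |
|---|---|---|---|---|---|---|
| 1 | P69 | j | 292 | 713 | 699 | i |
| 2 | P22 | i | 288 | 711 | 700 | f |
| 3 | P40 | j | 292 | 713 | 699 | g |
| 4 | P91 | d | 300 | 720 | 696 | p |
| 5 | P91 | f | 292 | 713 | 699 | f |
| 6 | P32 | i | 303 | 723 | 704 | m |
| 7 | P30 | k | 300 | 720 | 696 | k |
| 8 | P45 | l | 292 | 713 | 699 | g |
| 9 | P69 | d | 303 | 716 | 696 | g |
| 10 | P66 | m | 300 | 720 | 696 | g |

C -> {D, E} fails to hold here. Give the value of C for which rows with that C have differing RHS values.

303

C=292: rows 1, 3, 5, 8 → {D,E} = (713, 699), (713, 699), (713, 699), (713, 699) ✓
C=288: row 2 → {D,E} = (711, 700) ✓
C=300: rows 4, 7, 10 → {D,E} = (720, 696), (720, 696), (720, 696) ✓
C=303: rows 6, 9 → {D,E} takes values {(723, 704), (716, 696)} — violation
The only C value with inconsistent RHS is C=303.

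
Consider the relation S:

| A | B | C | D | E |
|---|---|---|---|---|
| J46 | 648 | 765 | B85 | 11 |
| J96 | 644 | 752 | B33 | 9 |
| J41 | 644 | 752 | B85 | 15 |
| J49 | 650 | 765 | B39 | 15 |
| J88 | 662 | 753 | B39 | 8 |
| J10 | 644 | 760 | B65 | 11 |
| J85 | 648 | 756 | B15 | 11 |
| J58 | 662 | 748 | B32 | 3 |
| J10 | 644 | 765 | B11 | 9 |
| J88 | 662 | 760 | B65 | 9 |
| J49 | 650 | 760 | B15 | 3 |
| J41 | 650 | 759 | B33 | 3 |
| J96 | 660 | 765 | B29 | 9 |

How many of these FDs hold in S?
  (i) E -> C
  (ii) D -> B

(i) E -> C: E=11: 3 rows → C takes values {765, 760, 756} — violation; E=9: 4 rows → C takes values {752, 765, 760} — violation; E=15: 2 rows → C takes values {752, 765} — violation; E=3: 3 rows → C takes values {748, 760, 759} — violation — fails.
(ii) D -> B: D=B85: 2 rows → B takes values {648, 644} — violation; D=B33: 2 rows → B takes values {644, 650} — violation; D=B39: 2 rows → B takes values {650, 662} — violation; D=B65: 2 rows → B takes values {644, 662} — violation; D=B15: 2 rows → B takes values {648, 650} — violation — fails.
None of the 2 dependencies hold.

0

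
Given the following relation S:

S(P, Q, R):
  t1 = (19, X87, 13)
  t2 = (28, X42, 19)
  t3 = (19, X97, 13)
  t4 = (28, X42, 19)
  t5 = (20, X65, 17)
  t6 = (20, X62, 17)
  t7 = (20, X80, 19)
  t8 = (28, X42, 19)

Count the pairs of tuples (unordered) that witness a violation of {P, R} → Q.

(P=19, R=13): violating pairs (1,3) — 1 pair.
(P=28, R=19): all 3 rows agree on Q — 0 pairs.
(P=20, R=17): violating pairs (5,6) — 1 pair.

2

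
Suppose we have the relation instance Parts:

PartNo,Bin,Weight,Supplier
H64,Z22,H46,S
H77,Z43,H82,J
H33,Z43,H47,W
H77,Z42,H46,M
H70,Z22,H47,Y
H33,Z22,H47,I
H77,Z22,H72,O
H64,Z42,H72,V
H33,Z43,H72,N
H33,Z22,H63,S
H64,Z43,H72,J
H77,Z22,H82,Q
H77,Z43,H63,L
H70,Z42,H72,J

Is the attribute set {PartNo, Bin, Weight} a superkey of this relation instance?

All 14 rows have distinct {PartNo, Bin, Weight} values, so {PartNo, Bin, Weight} → (all attributes) holds and {PartNo, Bin, Weight} is a superkey.

Yes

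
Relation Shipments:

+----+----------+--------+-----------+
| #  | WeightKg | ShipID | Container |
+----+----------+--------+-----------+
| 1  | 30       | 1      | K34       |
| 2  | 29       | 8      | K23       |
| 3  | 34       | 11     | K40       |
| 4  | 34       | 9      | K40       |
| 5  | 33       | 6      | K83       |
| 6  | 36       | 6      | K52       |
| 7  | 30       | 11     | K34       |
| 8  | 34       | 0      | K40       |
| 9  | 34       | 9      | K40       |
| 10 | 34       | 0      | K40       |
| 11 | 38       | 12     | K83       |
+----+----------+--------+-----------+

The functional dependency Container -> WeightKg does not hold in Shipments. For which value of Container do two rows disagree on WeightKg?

Container=K34: rows 1, 7 → WeightKg = 30, 30 ✓
Container=K23: row 2 → WeightKg = 29 ✓
Container=K40: rows 3, 4, 8, 9, 10 → WeightKg = 34, 34, 34, 34, 34 ✓
Container=K83: rows 5, 11 → WeightKg takes values {33, 38} — violation
Container=K52: row 6 → WeightKg = 36 ✓
The only Container value with inconsistent WeightKg is Container=K83.

K83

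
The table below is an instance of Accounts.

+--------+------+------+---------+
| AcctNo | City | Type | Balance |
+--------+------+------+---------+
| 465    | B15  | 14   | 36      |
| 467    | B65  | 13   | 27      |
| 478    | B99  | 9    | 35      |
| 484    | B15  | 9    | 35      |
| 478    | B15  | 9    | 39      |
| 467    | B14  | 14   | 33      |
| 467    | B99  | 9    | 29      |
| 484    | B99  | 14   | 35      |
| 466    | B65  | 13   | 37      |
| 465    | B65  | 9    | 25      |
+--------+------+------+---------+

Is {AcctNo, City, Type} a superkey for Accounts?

Yes

All 10 rows have distinct {AcctNo, City, Type} values, so {AcctNo, City, Type} → (all attributes) holds and {AcctNo, City, Type} is a superkey.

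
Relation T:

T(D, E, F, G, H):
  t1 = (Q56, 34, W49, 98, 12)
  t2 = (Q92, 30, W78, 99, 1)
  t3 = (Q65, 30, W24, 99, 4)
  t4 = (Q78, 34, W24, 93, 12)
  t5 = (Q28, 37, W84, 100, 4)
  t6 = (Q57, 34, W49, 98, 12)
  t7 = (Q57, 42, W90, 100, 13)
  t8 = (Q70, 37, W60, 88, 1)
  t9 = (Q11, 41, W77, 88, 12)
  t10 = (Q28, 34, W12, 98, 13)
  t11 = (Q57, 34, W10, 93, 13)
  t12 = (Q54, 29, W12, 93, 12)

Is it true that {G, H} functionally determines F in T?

No

(G=98, H=12): rows 1, 6 → F = W49, W49 ✓
(G=99, H=1): row 2 → F = W78 ✓
(G=99, H=4): row 3 → F = W24 ✓
(G=93, H=12): rows 4, 12 → F takes values {W24, W12} — violation
(G=100, H=4): row 5 → F = W84 ✓
(G=100, H=13): row 7 → F = W90 ✓
(G=88, H=1): row 8 → F = W60 ✓
(G=88, H=12): row 9 → F = W77 ✓
(G=98, H=13): row 10 → F = W12 ✓
(G=93, H=13): row 11 → F = W10 ✓
Two rows agree on {G, H} but differ on F, so {G, H} -> F does not hold.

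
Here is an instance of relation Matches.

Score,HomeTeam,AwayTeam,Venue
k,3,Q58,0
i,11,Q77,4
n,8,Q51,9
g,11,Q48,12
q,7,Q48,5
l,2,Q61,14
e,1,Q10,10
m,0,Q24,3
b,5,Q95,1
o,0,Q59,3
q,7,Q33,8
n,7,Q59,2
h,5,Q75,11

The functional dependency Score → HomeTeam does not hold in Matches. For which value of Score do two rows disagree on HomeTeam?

n

Score=k: 1 row → HomeTeam = 3 ✓
Score=i: 1 row → HomeTeam = 11 ✓
Score=n: 2 rows → HomeTeam takes values {8, 7} — violation
Score=g: 1 row → HomeTeam = 11 ✓
Score=q: 2 rows → HomeTeam = 7, 7 ✓
Score=l: 1 row → HomeTeam = 2 ✓
Score=e: 1 row → HomeTeam = 1 ✓
Score=m: 1 row → HomeTeam = 0 ✓
Score=b: 1 row → HomeTeam = 5 ✓
Score=o: 1 row → HomeTeam = 0 ✓
Score=h: 1 row → HomeTeam = 5 ✓
The only Score value with inconsistent HomeTeam is Score=n.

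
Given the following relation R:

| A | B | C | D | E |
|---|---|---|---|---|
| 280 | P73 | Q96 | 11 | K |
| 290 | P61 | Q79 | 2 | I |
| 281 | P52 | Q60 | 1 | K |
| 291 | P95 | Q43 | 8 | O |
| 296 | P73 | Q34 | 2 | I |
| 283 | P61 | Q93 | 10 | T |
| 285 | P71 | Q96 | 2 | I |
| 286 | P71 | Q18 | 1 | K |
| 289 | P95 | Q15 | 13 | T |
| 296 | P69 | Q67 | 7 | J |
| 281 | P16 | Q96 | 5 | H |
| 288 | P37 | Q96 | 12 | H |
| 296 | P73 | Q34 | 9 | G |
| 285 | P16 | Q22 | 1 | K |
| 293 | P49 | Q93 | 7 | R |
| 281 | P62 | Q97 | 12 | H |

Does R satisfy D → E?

D=11: 1 row → E = K ✓
D=2: 3 rows → E = I, I, I ✓
D=1: 3 rows → E = K, K, K ✓
D=8: 1 row → E = O ✓
D=10: 1 row → E = T ✓
D=13: 1 row → E = T ✓
D=7: 2 rows → E takes values {J, R} — violation
D=5: 1 row → E = H ✓
D=12: 2 rows → E = H, H ✓
D=9: 1 row → E = G ✓
Two rows agree on D but differ on E, so D → E does not hold.

No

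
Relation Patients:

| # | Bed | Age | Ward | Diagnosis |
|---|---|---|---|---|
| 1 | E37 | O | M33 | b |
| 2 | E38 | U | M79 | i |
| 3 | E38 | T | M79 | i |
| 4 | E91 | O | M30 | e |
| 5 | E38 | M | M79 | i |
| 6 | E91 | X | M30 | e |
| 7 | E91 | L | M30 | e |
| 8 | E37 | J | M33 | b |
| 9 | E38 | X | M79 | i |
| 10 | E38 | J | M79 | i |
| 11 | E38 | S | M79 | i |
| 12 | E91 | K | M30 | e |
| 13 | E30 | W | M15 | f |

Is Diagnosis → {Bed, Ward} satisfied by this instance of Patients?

Diagnosis=b: rows 1, 8 → {Bed,Ward} = (E37, M33), (E37, M33) ✓
Diagnosis=i: rows 2, 3, 5, 9, 10, 11 → {Bed,Ward} = (E38, M79), (E38, M79), (E38, M79), (E38, M79), (E38, M79), (E38, M79) ✓
Diagnosis=e: rows 4, 6, 7, 12 → {Bed,Ward} = (E91, M30), (E91, M30), (E91, M30), (E91, M30) ✓
Diagnosis=f: row 13 → {Bed,Ward} = (E30, M15) ✓
Every Diagnosis value is associated with a single {Bed, Ward} value, so Diagnosis → {Bed, Ward} holds.

Yes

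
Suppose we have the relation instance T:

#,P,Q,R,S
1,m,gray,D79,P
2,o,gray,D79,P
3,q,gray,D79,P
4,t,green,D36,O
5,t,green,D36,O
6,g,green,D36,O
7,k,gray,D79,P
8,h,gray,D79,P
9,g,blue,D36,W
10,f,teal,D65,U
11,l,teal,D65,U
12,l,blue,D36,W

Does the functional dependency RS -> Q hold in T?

(R=D79, S=P): rows 1, 2, 3, 7, 8 → Q = gray, gray, gray, gray, gray ✓
(R=D36, S=O): rows 4, 5, 6 → Q = green, green, green ✓
(R=D36, S=W): rows 9, 12 → Q = blue, blue ✓
(R=D65, S=U): rows 10, 11 → Q = teal, teal ✓
Every RS value is associated with a single Q value, so RS -> Q holds.

Yes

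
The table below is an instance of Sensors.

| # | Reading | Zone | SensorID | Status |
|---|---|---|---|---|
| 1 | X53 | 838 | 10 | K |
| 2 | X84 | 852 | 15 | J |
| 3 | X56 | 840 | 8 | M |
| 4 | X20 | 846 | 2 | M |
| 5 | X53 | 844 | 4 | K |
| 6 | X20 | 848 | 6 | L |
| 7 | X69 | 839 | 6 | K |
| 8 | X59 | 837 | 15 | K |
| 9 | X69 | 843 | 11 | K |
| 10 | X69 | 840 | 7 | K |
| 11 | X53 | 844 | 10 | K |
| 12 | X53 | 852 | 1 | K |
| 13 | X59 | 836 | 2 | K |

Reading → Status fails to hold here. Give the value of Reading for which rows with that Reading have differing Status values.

Reading=X53: rows 1, 5, 11, 12 → Status = K, K, K, K ✓
Reading=X84: row 2 → Status = J ✓
Reading=X56: row 3 → Status = M ✓
Reading=X20: rows 4, 6 → Status takes values {M, L} — violation
Reading=X69: rows 7, 9, 10 → Status = K, K, K ✓
Reading=X59: rows 8, 13 → Status = K, K ✓
The only Reading value with inconsistent Status is Reading=X20.

X20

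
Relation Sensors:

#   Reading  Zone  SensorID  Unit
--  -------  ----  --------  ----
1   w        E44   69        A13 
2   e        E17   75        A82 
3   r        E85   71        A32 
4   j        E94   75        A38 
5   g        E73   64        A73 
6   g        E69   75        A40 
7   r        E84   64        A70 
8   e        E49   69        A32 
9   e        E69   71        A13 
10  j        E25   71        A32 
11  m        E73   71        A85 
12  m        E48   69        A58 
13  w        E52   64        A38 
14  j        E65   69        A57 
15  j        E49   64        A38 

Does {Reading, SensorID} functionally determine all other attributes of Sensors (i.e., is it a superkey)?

Yes

All 15 rows have distinct {Reading, SensorID} values, so {Reading, SensorID} → (all attributes) holds and {Reading, SensorID} is a superkey.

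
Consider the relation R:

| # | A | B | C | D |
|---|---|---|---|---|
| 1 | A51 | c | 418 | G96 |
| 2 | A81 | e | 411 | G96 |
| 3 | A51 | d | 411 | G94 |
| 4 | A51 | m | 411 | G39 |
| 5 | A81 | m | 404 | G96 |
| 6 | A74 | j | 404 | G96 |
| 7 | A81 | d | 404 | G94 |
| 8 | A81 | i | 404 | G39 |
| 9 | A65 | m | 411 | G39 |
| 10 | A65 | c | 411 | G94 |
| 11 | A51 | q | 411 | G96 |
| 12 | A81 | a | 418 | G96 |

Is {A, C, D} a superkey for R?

Yes

All 12 rows have distinct {A, C, D} values, so {A, C, D} → (all attributes) holds and {A, C, D} is a superkey.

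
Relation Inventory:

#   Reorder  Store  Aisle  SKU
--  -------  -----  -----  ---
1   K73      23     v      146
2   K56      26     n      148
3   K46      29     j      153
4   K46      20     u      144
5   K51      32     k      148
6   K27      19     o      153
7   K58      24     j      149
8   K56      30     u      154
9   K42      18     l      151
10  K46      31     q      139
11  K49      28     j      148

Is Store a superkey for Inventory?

All 11 rows have distinct Store values, so Store → (all attributes) holds and Store is a superkey.

Yes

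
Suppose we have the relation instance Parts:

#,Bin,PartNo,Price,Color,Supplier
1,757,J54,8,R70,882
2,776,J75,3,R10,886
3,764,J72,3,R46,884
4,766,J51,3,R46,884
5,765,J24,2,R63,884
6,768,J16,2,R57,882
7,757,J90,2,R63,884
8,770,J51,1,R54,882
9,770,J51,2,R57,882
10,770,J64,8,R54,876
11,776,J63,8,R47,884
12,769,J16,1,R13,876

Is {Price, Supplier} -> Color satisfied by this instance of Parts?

(Price=8, Supplier=882): row 1 → Color = R70 ✓
(Price=3, Supplier=886): row 2 → Color = R10 ✓
(Price=3, Supplier=884): rows 3, 4 → Color = R46, R46 ✓
(Price=2, Supplier=884): rows 5, 7 → Color = R63, R63 ✓
(Price=2, Supplier=882): rows 6, 9 → Color = R57, R57 ✓
(Price=1, Supplier=882): row 8 → Color = R54 ✓
(Price=8, Supplier=876): row 10 → Color = R54 ✓
(Price=8, Supplier=884): row 11 → Color = R47 ✓
(Price=1, Supplier=876): row 12 → Color = R13 ✓
Every {Price, Supplier} value is associated with a single Color value, so {Price, Supplier} -> Color holds.

Yes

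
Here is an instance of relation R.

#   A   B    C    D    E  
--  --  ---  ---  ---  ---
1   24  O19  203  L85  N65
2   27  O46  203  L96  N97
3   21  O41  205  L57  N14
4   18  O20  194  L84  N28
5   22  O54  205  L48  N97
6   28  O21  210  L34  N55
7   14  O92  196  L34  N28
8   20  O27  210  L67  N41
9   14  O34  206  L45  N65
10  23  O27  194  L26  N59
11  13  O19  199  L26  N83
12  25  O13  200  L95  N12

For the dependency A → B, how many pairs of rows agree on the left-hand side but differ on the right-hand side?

1

A=14: violating pairs (7,9) — 1 pair.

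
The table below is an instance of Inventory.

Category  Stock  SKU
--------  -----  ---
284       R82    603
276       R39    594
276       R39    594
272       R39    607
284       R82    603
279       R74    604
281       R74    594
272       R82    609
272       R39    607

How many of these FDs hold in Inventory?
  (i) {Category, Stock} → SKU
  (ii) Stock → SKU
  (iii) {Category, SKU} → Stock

2

(i) {Category, Stock} → SKU: every LHS value maps to a single RHS value — holds.
(ii) Stock → SKU: Stock=R82: 3 rows → SKU takes values {603, 609} — violation; Stock=R39: 4 rows → SKU takes values {594, 607} — violation; Stock=R74: 2 rows → SKU takes values {604, 594} — violation — fails.
(iii) {Category, SKU} → Stock: every LHS value maps to a single RHS value — holds.
2 of the 3 dependencies hold.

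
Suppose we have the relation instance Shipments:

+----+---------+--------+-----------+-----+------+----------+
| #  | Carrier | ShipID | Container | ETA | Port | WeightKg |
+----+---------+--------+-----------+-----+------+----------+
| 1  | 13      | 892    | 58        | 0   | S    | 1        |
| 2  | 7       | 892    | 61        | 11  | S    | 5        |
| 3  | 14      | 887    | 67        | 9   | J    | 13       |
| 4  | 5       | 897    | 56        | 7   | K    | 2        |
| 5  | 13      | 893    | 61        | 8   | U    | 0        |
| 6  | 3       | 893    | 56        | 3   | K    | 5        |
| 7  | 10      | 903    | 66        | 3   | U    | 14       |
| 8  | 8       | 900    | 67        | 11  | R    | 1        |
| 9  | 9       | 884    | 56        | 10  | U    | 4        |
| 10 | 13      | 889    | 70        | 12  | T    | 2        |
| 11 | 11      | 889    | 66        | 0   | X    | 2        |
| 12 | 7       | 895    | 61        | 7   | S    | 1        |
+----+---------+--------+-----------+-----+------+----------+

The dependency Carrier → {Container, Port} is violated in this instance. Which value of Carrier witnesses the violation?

13

Carrier=13: rows 1, 5, 10 → {Container,Port} takes values {(58, S), (61, U), (70, T)} — violation
Carrier=7: rows 2, 12 → {Container,Port} = (61, S), (61, S) ✓
Carrier=14: row 3 → {Container,Port} = (67, J) ✓
Carrier=5: row 4 → {Container,Port} = (56, K) ✓
Carrier=3: row 6 → {Container,Port} = (56, K) ✓
Carrier=10: row 7 → {Container,Port} = (66, U) ✓
Carrier=8: row 8 → {Container,Port} = (67, R) ✓
Carrier=9: row 9 → {Container,Port} = (56, U) ✓
Carrier=11: row 11 → {Container,Port} = (66, X) ✓
The only Carrier value with inconsistent RHS is Carrier=13.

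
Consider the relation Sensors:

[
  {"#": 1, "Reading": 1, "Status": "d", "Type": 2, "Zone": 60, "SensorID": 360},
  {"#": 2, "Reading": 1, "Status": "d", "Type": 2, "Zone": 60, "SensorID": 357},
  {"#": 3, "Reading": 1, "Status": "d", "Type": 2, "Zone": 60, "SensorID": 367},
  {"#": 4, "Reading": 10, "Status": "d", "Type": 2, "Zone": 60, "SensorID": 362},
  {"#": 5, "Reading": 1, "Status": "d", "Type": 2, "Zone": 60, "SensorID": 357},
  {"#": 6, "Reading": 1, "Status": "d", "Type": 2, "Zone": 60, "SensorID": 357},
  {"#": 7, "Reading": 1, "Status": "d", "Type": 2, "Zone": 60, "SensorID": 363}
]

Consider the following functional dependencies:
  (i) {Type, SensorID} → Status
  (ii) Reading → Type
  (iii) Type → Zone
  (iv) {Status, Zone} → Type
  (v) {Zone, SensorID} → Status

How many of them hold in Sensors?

(i) {Type, SensorID} → Status: every LHS value maps to a single RHS value — holds.
(ii) Reading → Type: every LHS value maps to a single RHS value — holds.
(iii) Type → Zone: every LHS value maps to a single RHS value — holds.
(iv) {Status, Zone} → Type: every LHS value maps to a single RHS value — holds.
(v) {Zone, SensorID} → Status: every LHS value maps to a single RHS value — holds.
5 of the 5 dependencies hold.

5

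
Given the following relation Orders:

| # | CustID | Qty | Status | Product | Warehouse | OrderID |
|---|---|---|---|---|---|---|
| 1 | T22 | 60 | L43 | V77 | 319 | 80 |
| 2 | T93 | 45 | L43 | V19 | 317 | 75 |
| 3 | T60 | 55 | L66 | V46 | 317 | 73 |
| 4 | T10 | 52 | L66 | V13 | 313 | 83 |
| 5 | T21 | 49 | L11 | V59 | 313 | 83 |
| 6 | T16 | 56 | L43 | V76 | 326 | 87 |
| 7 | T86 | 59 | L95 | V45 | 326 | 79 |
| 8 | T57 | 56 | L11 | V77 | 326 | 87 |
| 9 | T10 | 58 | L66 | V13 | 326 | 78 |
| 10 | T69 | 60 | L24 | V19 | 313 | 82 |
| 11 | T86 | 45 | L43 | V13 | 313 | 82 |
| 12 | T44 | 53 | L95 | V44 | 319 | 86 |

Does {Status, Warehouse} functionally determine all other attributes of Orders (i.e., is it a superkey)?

Yes

All 12 rows have distinct {Status, Warehouse} values, so {Status, Warehouse} → (all attributes) holds and {Status, Warehouse} is a superkey.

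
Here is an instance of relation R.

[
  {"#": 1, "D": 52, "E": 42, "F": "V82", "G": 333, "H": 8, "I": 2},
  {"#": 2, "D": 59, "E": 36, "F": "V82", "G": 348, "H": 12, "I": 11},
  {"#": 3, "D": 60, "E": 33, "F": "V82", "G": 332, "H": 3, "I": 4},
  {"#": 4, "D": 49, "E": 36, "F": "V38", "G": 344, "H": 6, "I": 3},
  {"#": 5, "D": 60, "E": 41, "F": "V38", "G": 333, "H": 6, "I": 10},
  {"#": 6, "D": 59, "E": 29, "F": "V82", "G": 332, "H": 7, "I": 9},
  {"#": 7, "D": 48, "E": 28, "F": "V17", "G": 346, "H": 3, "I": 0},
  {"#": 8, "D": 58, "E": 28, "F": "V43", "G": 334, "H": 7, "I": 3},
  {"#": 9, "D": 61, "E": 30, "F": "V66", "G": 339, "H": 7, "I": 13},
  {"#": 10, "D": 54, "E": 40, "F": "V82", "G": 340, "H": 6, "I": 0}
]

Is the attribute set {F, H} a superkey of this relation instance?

No

Rows 4 and 5 have the same {F, H} value (F=V38, H=6) but are distinct tuples, so {F, H} does not determine every attribute — not a superkey.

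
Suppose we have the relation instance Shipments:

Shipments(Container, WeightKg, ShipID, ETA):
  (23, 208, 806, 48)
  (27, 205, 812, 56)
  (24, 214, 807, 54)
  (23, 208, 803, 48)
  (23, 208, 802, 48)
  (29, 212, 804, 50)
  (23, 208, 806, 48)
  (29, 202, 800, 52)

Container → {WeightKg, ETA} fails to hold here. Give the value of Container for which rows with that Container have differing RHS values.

Container=23: 4 rows → {WeightKg,ETA} = (208, 48), (208, 48), (208, 48), (208, 48) ✓
Container=27: 1 row → {WeightKg,ETA} = (205, 56) ✓
Container=24: 1 row → {WeightKg,ETA} = (214, 54) ✓
Container=29: 2 rows → {WeightKg,ETA} takes values {(212, 50), (202, 52)} — violation
The only Container value with inconsistent RHS is Container=29.

29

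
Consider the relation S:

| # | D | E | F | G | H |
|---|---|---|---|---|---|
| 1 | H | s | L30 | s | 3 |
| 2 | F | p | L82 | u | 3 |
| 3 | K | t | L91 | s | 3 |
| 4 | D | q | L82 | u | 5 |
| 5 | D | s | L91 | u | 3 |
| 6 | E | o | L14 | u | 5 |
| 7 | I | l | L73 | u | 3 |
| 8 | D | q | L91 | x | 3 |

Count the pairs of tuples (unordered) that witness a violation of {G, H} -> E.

(G=s, H=3): violating pairs (1,3) — 1 pair.
(G=u, H=3): violating pairs (2,5), (2,7), (5,7) — 3 pairs.
(G=u, H=5): violating pairs (4,6) — 1 pair.

5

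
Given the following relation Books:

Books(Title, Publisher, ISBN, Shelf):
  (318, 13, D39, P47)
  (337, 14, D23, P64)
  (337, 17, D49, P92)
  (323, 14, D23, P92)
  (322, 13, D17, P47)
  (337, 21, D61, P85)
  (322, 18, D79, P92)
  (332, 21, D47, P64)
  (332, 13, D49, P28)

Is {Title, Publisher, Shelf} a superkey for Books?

All 9 rows have distinct {Title, Publisher, Shelf} values, so {Title, Publisher, Shelf} → (all attributes) holds and {Title, Publisher, Shelf} is a superkey.

Yes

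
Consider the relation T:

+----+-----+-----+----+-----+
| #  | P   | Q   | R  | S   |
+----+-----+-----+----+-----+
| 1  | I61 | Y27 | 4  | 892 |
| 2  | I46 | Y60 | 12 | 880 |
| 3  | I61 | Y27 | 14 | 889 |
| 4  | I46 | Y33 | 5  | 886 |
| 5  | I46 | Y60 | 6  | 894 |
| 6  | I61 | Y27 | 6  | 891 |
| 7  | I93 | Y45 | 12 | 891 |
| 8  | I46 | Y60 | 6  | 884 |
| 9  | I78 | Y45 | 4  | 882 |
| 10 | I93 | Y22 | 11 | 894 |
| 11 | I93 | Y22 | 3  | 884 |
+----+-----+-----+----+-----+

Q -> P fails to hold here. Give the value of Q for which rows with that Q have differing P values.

Q=Y27: rows 1, 3, 6 → P = I61, I61, I61 ✓
Q=Y60: rows 2, 5, 8 → P = I46, I46, I46 ✓
Q=Y33: row 4 → P = I46 ✓
Q=Y45: rows 7, 9 → P takes values {I93, I78} — violation
Q=Y22: rows 10, 11 → P = I93, I93 ✓
The only Q value with inconsistent P is Q=Y45.

Y45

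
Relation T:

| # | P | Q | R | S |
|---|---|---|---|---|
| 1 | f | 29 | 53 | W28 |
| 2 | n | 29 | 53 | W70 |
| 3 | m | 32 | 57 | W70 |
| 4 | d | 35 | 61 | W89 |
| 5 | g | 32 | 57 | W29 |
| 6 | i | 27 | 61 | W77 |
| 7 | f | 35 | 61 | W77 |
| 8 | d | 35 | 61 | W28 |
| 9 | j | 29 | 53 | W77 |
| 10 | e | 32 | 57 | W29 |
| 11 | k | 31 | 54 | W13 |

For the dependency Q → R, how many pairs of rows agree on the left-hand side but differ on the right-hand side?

Q=29: all 3 rows agree on R — 0 pairs.
Q=32: all 3 rows agree on R — 0 pairs.
Q=35: all 3 rows agree on R — 0 pairs.

0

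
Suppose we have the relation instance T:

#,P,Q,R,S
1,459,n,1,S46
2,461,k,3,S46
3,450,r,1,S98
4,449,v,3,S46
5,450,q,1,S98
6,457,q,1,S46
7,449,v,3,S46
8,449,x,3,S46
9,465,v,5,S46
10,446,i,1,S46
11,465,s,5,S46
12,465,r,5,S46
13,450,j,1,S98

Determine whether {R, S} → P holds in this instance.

No

(R=1, S=S46): rows 1, 6, 10 → P takes values {459, 457, 446} — violation
(R=3, S=S46): rows 2, 4, 7, 8 → P takes values {461, 449} — violation
(R=1, S=S98): rows 3, 5, 13 → P = 450, 450, 450 ✓
(R=5, S=S46): rows 9, 11, 12 → P = 465, 465, 465 ✓
Two rows agree on {R, S} but differ on P, so {R, S} → P does not hold.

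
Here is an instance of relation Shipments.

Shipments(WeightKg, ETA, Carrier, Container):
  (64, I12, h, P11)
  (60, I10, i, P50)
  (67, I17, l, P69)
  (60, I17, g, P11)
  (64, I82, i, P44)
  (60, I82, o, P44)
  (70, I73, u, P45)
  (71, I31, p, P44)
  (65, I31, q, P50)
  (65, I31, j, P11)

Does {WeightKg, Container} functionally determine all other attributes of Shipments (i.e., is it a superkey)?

Yes

All 10 rows have distinct {WeightKg, Container} values, so {WeightKg, Container} → (all attributes) holds and {WeightKg, Container} is a superkey.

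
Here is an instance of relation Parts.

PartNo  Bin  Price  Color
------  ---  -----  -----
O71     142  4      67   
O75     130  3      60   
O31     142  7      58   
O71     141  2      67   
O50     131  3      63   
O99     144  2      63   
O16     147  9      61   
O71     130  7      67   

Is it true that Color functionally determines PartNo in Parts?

Color=67: 3 rows → PartNo = O71, O71, O71 ✓
Color=60: 1 row → PartNo = O75 ✓
Color=58: 1 row → PartNo = O31 ✓
Color=63: 2 rows → PartNo takes values {O50, O99} — violation
Color=61: 1 row → PartNo = O16 ✓
Two rows agree on Color but differ on PartNo, so Color → PartNo does not hold.

No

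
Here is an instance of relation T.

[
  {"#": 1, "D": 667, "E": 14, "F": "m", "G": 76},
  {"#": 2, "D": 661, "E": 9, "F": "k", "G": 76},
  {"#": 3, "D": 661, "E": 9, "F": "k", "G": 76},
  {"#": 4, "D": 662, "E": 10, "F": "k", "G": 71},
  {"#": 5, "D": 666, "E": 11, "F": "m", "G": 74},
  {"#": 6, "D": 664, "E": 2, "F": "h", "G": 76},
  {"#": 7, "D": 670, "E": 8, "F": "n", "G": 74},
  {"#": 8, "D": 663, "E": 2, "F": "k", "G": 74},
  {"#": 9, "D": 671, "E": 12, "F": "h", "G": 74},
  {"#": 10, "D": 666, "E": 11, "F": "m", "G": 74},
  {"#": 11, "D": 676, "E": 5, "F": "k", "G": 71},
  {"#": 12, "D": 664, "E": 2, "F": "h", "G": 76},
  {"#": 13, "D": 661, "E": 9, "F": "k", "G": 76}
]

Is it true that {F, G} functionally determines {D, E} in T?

No

(F=m, G=76): row 1 → {D,E} = (667, 14) ✓
(F=k, G=76): rows 2, 3, 13 → {D,E} = (661, 9), (661, 9), (661, 9) ✓
(F=k, G=71): rows 4, 11 → {D,E} takes values {(662, 10), (676, 5)} — violation
(F=m, G=74): rows 5, 10 → {D,E} = (666, 11), (666, 11) ✓
(F=h, G=76): rows 6, 12 → {D,E} = (664, 2), (664, 2) ✓
(F=n, G=74): row 7 → {D,E} = (670, 8) ✓
(F=k, G=74): row 8 → {D,E} = (663, 2) ✓
(F=h, G=74): row 9 → {D,E} = (671, 12) ✓
Two rows agree on {F, G} but differ on {D, E}, so {F, G} -> {D, E} does not hold.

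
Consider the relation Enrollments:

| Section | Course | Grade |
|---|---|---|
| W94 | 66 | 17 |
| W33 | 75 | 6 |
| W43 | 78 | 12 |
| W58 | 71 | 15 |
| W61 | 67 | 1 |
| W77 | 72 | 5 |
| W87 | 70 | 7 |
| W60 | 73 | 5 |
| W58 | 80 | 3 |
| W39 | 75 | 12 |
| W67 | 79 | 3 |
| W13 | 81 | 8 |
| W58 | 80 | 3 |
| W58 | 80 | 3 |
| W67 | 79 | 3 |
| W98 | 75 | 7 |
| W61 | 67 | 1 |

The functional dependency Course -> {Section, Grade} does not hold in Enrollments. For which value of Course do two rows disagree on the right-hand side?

Course=66: 1 row → {Section,Grade} = (W94, 17) ✓
Course=75: 3 rows → {Section,Grade} takes values {(W33, 6), (W39, 12), (W98, 7)} — violation
Course=78: 1 row → {Section,Grade} = (W43, 12) ✓
Course=71: 1 row → {Section,Grade} = (W58, 15) ✓
Course=67: 2 rows → {Section,Grade} = (W61, 1), (W61, 1) ✓
Course=72: 1 row → {Section,Grade} = (W77, 5) ✓
Course=70: 1 row → {Section,Grade} = (W87, 7) ✓
Course=73: 1 row → {Section,Grade} = (W60, 5) ✓
Course=80: 3 rows → {Section,Grade} = (W58, 3), (W58, 3), (W58, 3) ✓
Course=79: 2 rows → {Section,Grade} = (W67, 3), (W67, 3) ✓
Course=81: 1 row → {Section,Grade} = (W13, 8) ✓
The only Course value with inconsistent RHS is Course=75.

75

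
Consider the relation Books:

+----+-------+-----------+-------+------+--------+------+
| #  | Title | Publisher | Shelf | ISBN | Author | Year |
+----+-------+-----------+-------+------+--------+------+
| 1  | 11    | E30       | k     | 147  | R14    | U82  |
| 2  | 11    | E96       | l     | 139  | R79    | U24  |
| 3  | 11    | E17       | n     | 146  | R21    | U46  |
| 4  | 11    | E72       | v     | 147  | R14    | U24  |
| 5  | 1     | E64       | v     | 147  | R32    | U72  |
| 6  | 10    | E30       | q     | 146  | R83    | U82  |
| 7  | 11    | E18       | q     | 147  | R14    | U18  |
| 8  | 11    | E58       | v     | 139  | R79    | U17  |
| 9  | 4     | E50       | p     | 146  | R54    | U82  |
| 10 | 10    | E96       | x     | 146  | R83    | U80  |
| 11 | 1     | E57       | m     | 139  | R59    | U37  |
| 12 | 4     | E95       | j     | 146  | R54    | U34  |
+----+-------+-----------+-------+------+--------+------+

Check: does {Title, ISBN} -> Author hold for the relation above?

(Title=11, ISBN=147): rows 1, 4, 7 → Author = R14, R14, R14 ✓
(Title=11, ISBN=139): rows 2, 8 → Author = R79, R79 ✓
(Title=11, ISBN=146): row 3 → Author = R21 ✓
(Title=1, ISBN=147): row 5 → Author = R32 ✓
(Title=10, ISBN=146): rows 6, 10 → Author = R83, R83 ✓
(Title=4, ISBN=146): rows 9, 12 → Author = R54, R54 ✓
(Title=1, ISBN=139): row 11 → Author = R59 ✓
Every {Title, ISBN} value is associated with a single Author value, so {Title, ISBN} -> Author holds.

Yes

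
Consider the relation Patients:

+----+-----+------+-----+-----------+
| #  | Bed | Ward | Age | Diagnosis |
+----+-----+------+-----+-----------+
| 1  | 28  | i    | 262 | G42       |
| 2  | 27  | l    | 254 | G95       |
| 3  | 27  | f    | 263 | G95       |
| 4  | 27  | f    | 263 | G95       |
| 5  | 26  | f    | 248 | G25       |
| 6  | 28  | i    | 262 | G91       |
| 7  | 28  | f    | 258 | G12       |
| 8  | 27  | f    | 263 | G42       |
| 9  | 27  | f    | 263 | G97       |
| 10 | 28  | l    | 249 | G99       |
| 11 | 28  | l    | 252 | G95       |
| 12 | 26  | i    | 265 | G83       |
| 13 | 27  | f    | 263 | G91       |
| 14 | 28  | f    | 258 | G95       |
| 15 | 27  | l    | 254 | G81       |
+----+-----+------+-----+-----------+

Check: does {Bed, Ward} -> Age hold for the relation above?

No

(Bed=28, Ward=i): rows 1, 6 → Age = 262, 262 ✓
(Bed=27, Ward=l): rows 2, 15 → Age = 254, 254 ✓
(Bed=27, Ward=f): rows 3, 4, 8, 9, 13 → Age = 263, 263, 263, 263, 263 ✓
(Bed=26, Ward=f): row 5 → Age = 248 ✓
(Bed=28, Ward=f): rows 7, 14 → Age = 258, 258 ✓
(Bed=28, Ward=l): rows 10, 11 → Age takes values {249, 252} — violation
(Bed=26, Ward=i): row 12 → Age = 265 ✓
Two rows agree on {Bed, Ward} but differ on Age, so {Bed, Ward} -> Age does not hold.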